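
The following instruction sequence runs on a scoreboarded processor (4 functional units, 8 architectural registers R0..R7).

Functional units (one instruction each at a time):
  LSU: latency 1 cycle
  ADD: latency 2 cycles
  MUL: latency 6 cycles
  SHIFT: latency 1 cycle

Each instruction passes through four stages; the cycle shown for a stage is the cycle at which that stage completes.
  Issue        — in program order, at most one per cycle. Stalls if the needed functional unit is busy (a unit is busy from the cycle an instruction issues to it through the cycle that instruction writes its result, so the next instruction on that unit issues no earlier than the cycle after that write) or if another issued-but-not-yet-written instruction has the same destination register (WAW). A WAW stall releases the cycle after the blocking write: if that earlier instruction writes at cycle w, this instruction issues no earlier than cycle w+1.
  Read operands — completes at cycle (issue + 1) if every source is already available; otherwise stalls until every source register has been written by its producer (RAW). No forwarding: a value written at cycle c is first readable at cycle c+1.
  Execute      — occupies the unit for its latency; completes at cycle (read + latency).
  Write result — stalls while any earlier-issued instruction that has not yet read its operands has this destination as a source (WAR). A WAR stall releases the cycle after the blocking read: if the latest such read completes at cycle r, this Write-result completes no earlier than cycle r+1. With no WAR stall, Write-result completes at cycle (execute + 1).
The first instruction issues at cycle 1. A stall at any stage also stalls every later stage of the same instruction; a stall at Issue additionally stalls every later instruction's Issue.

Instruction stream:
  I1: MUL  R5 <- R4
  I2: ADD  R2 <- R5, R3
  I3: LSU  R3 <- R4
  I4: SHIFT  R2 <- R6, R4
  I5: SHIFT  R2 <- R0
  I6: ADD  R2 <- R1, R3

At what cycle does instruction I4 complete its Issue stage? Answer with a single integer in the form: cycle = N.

cycle = 14

t=1  I1→MUL
t=2  I1 RO | I2→ADD
t=3  I3→LSU
t=4  I3 RO
t=5  I3 EX
t=8  I1 EX
t=9  I1 WR R5
t=10  I2 RO
t=11  I3 WR R3
t=12  I2 EX
t=13  I2 WR R2
t=14  I4→SHIFT
t=15  I4 RO
t=16  I4 EX
t=17  I4 WR R2
t=18  I5→SHIFT
t=19  I5 RO
t=20  I5 EX
t=21  I5 WR R2
t=22  I6→ADD
t=23  I6 RO
t=25  I6 EX
t=26  I6 WR R2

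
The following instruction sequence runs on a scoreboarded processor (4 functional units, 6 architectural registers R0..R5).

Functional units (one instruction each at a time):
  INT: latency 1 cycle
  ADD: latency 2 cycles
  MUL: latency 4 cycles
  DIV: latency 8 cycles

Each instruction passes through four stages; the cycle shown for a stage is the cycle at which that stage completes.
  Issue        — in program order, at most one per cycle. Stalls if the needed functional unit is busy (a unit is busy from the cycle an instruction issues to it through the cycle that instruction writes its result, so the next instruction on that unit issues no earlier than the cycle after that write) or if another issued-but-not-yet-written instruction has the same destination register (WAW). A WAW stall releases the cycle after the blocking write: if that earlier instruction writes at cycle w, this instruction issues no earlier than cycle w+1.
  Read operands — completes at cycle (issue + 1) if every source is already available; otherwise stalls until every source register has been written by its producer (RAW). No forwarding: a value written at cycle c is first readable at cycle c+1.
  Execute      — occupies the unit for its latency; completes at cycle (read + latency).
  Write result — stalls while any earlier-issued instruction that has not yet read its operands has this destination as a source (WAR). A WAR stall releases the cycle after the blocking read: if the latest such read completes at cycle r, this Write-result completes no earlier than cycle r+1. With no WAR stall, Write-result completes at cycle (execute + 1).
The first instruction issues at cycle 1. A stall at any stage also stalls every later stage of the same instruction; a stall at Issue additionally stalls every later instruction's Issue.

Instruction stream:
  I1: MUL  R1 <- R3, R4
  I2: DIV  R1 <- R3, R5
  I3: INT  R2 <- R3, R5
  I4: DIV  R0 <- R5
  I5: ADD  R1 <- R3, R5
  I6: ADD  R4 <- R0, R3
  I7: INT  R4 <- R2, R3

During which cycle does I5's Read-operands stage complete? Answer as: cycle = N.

t=1  issue I1 (MUL)
t=2  I1 read-ops
t=6  I1 finished on MUL
t=7  I1→R1
t=8  issue I2 (DIV)
t=9  I2 read-ops; issue I3 (INT)
t=10  I3 read-ops
t=11  I3 finished on INT
t=12  I3→R2
t=17  I2 finished on DIV
t=18  I2→R1
t=19  issue I4 (DIV)
t=20  I4 read-ops; issue I5 (ADD)
t=21  I5 read-ops
t=23  I5 finished on ADD
t=24  I5→R1
t=25  issue I6 (ADD)
t=28  I4 finished on DIV
t=29  I4→R0
t=30  I6 read-ops
t=32  I6 finished on ADD
t=33  I6→R4
t=34  issue I7 (INT)
t=35  I7 read-ops
t=36  I7 finished on INT
t=37  I7→R4

cycle = 21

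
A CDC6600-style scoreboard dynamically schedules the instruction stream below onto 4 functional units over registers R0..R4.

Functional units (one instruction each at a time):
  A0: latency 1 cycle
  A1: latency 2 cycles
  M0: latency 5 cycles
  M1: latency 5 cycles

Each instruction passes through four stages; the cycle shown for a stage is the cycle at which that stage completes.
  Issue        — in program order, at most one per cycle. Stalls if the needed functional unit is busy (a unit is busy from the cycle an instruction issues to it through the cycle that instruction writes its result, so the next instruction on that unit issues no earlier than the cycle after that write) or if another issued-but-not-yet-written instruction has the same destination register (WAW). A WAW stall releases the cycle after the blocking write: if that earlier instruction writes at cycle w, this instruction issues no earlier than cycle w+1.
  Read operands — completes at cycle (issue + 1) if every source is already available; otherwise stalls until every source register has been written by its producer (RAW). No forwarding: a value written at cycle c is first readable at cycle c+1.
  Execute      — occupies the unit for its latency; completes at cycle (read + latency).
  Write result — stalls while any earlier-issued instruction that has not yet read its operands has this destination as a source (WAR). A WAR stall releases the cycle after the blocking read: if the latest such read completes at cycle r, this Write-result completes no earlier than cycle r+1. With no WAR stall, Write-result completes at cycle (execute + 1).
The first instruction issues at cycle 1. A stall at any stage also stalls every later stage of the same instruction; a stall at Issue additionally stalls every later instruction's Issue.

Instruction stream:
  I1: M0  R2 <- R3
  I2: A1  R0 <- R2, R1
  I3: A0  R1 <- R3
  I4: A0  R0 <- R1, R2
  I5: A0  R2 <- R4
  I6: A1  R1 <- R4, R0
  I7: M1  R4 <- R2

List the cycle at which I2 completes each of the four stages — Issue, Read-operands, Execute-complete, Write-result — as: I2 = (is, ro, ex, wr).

I1 -> (1, 2, 7, 8)
I2 -> (2, 9, 11, 12)  // RAW R2: wait I1 write@8
I3 -> (3, 4, 5, 10)  // WAR R1: wait I2 read@9
I4 -> (13, 14, 15, 16)  // WAW R0: wait I2 write@12
I5 -> (17, 18, 19, 20)  // struct: A0 busy until I4 writes@16
I6 -> (18, 19, 21, 22)
I7 -> (19, 21, 26, 27)  // RAW R2: wait I5 write@20

I2 = (2, 9, 11, 12)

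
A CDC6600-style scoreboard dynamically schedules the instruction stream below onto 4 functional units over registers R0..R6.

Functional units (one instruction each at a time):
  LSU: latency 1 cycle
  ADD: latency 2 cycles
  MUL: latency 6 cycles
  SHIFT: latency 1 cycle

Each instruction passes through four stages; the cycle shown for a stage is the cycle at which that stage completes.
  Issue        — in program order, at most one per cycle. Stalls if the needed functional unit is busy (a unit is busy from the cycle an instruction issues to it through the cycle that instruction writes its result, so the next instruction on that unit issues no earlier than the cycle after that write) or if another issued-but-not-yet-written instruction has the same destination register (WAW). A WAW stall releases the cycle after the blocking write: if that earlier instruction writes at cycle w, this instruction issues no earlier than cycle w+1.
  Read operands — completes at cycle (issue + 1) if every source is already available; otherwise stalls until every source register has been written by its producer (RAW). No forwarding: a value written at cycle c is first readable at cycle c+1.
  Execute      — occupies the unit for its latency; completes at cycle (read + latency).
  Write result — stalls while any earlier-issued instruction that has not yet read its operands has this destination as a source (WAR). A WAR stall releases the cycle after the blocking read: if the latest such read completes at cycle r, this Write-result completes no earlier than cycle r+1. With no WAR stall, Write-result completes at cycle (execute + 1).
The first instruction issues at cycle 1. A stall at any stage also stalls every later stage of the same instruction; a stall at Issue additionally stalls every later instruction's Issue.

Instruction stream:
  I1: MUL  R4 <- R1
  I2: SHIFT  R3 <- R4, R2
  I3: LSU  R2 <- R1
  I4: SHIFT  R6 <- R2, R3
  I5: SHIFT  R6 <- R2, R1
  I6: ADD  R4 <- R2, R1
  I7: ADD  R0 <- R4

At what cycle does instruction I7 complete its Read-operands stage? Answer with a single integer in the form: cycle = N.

c1: I1→MUL
c2: I1 RO | I2→SHIFT
c3: I3→LSU
c4: I3 RO
c5: I3 EX
c8: I1 EX
c9: I1 WR R4
c10: I2 RO
c11: I2 EX | I3 WR R2
c12: I2 WR R3
c13: I4→SHIFT
c14: I4 RO
c15: I4 EX
c16: I4 WR R6
c17: I5→SHIFT
c18: I5 RO | I6→ADD
c19: I5 EX | I6 RO
c20: I5 WR R6
c21: I6 EX
c22: I6 WR R4
c23: I7→ADD
c24: I7 RO
c26: I7 EX
c27: I7 WR R0

cycle = 24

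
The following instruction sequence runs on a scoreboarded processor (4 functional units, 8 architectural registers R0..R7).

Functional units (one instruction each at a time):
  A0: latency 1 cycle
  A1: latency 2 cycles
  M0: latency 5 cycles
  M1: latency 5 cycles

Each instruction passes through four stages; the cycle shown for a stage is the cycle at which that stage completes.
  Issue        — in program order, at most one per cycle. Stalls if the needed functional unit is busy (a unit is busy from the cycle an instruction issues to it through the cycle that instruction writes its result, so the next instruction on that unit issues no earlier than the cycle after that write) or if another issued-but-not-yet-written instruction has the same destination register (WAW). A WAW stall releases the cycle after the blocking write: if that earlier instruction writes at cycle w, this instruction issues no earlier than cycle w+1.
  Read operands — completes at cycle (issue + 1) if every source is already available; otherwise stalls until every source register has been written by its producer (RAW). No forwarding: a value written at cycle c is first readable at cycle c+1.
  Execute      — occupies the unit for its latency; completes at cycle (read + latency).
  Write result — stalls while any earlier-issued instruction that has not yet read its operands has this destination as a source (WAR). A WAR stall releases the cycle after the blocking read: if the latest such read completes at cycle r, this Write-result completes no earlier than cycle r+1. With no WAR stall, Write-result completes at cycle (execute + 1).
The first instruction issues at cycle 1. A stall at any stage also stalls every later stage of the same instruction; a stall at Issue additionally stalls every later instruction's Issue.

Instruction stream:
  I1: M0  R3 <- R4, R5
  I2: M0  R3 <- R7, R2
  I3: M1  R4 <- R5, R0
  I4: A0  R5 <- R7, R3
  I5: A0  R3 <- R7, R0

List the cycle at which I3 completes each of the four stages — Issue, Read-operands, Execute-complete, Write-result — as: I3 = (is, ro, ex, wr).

I3 = (10, 11, 16, 17)

1) issue 1, read 2, done 7, write 8
2) issue 9, read 10, done 15, write 16  <struct: M0 busy until I1 writes@8>
3) issue 10, read 11, done 16, write 17
4) issue 11, read 17, done 18, write 19  <RAW R3: wait I2 write@16>
5) issue 20, read 21, done 22, write 23  <struct: A0 busy until I4 writes@19>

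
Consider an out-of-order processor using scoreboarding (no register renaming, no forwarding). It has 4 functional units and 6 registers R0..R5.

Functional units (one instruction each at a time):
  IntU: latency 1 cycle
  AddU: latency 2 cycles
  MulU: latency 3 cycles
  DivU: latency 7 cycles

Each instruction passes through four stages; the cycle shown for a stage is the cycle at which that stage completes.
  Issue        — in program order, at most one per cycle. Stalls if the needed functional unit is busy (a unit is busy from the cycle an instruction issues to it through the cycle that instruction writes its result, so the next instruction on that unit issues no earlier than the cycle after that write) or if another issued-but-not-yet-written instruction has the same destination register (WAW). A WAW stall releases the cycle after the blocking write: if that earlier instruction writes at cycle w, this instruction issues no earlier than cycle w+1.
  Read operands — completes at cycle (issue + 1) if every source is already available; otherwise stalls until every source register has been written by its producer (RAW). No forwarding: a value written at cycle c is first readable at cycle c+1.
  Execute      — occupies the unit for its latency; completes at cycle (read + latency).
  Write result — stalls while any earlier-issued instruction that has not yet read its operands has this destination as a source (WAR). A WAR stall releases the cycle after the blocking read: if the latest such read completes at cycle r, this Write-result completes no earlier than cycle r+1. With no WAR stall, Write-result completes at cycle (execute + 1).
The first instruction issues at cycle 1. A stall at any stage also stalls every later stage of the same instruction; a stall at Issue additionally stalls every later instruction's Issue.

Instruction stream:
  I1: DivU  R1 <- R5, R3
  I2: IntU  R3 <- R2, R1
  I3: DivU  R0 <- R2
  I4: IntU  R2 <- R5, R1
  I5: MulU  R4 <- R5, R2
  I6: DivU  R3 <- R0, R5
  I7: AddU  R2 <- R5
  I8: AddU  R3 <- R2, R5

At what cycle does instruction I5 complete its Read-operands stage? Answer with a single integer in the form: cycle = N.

I1: IS=1 RO=2 EX=9 WR=10
I2: IS=2 RO=11 EX=12 WR=13  [RAW R1: wait I1 write@10]
I3: IS=11 RO=12 EX=19 WR=20  [struct: DivU busy until I1 writes@10]
I4: IS=14 RO=15 EX=16 WR=17  [struct: IntU busy until I2 writes@13]
I5: IS=15 RO=18 EX=21 WR=22  [RAW R2: wait I4 write@17]
I6: IS=21 RO=22 EX=29 WR=30  [struct: DivU busy until I3 writes@20]
I7: IS=22 RO=23 EX=25 WR=26
I8: IS=31 RO=32 EX=34 WR=35  [WAW R3: wait I6 write@30]

cycle = 18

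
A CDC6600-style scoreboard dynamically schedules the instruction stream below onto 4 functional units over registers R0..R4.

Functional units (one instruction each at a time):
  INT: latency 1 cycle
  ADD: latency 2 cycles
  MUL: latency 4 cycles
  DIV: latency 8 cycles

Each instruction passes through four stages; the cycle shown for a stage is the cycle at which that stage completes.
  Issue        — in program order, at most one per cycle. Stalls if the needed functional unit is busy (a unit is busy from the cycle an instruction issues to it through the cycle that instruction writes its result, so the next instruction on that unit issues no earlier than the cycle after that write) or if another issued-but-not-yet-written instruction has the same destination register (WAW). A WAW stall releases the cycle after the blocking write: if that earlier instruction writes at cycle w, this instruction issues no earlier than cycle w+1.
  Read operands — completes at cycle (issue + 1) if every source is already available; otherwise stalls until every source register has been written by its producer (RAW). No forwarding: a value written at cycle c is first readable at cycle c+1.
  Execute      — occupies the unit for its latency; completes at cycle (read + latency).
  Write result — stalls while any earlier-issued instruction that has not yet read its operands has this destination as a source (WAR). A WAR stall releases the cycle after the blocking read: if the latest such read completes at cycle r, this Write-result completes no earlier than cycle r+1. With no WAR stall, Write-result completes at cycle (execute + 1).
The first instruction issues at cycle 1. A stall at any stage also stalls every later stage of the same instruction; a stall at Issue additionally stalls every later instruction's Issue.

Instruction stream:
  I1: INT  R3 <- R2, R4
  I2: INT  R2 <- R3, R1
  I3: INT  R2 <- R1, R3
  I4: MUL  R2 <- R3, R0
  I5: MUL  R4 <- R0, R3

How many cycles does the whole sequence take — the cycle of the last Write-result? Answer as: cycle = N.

cycle = 26

[1] I1→INT
[2] I1 RO
[3] I1 EX
[4] I1 WR R3
[5] I2→INT
[6] I2 RO
[7] I2 EX
[8] I2 WR R2
[9] I3→INT
[10] I3 RO
[11] I3 EX
[12] I3 WR R2
[13] I4→MUL
[14] I4 RO
[18] I4 EX
[19] I4 WR R2
[20] I5→MUL
[21] I5 RO
[25] I5 EX
[26] I5 WR R4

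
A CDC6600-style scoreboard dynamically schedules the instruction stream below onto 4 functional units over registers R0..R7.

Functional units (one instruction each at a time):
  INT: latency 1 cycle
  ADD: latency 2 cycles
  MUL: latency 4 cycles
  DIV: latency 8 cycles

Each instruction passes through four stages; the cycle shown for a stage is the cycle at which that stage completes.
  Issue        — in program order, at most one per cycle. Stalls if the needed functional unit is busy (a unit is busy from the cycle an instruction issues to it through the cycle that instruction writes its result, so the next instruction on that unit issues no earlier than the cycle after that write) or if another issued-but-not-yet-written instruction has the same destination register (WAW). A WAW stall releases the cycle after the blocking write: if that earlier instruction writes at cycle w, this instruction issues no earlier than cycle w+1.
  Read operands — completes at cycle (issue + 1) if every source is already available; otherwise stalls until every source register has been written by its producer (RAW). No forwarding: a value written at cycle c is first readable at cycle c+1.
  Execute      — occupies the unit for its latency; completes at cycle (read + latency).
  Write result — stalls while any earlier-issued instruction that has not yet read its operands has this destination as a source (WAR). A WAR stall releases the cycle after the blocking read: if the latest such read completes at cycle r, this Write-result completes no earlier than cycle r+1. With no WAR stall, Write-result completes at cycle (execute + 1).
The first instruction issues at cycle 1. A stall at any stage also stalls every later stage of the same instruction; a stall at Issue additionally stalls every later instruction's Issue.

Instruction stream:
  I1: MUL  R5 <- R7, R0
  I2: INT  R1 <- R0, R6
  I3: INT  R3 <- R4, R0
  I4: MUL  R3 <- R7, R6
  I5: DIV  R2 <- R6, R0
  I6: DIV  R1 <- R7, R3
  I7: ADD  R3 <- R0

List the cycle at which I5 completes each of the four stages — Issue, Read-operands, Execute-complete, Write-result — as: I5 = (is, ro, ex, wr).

I5 = (11, 12, 20, 21)

[1] I1→MUL
[2] I1 RO · I2→INT
[3] I2 RO
[4] I2 EX
[5] I2 WR R1
[6] I1 EX · I3→INT
[7] I1 WR R5 · I3 RO
[8] I3 EX
[9] I3 WR R3
[10] I4→MUL
[11] I4 RO · I5→DIV
[12] I5 RO
[15] I4 EX
[16] I4 WR R3
[20] I5 EX
[21] I5 WR R2
[22] I6→DIV
[23] I6 RO · I7→ADD
[24] I7 RO
[26] I7 EX
[27] I7 WR R3
[31] I6 EX
[32] I6 WR R1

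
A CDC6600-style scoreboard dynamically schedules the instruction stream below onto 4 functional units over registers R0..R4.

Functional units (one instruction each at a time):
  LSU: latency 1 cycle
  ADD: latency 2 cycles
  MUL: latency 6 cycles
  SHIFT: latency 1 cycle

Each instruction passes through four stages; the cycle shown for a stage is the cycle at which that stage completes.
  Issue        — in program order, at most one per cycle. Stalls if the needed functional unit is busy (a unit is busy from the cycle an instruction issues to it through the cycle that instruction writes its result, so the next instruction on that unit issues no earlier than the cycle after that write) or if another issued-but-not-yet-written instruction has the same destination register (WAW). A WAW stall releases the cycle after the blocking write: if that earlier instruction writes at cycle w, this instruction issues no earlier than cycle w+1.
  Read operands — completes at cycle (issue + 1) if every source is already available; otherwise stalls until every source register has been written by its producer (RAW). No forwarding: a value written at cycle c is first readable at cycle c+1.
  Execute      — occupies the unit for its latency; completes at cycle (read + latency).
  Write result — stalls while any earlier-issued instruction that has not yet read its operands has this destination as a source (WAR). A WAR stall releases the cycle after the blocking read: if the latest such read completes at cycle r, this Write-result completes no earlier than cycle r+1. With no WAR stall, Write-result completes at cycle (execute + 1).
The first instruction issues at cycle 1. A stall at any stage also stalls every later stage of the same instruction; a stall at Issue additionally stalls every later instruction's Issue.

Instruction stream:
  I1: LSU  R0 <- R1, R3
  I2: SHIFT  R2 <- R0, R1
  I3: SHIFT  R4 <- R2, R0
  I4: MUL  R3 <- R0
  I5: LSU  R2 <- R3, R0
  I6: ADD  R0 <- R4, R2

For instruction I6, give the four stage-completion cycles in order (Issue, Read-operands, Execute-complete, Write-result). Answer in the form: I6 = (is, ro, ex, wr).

I6 = (11, 21, 23, 24)

1) issue 1, read 2, done 3, write 4
2) issue 2, read 5, done 6, write 7  <RAW R0: wait I1 write@4>
3) issue 8, read 9, done 10, write 11  <struct: SHIFT busy until I2 writes@7>
4) issue 9, read 10, done 16, write 17
5) issue 10, read 18, done 19, write 20  <RAW R3: wait I4 write@17>
6) issue 11, read 21, done 23, write 24  <RAW R2: wait I5 write@20>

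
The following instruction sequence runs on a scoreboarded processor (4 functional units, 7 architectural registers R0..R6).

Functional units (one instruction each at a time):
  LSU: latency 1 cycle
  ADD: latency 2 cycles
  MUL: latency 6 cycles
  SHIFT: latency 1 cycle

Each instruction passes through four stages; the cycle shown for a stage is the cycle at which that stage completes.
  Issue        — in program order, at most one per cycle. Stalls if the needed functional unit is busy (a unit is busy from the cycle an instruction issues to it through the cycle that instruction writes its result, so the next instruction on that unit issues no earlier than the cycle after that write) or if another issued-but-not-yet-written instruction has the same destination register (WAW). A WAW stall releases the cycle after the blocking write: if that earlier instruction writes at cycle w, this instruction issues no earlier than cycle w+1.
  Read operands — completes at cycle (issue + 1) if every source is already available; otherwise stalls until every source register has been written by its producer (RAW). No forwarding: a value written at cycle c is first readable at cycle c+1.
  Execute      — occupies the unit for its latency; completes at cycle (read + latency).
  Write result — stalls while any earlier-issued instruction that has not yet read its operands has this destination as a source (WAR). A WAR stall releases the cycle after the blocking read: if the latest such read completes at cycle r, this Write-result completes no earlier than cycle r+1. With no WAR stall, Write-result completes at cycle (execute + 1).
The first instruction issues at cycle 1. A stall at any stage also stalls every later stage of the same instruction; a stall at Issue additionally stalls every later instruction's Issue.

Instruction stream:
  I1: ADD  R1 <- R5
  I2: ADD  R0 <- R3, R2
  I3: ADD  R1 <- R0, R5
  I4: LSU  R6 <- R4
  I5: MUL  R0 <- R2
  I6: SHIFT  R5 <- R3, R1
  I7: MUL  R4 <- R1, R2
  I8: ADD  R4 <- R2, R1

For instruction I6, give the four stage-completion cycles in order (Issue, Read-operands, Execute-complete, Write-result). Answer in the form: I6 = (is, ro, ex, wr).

I6 = (14, 16, 17, 18)

I1: IS=1 RO=2 EX=4 WR=5
I2: IS=6 RO=7 EX=9 WR=10  [struct: ADD busy until I1 writes@5]
I3: IS=11 RO=12 EX=14 WR=15  [struct: ADD busy until I2 writes@10]
I4: IS=12 RO=13 EX=14 WR=15
I5: IS=13 RO=14 EX=20 WR=21
I6: IS=14 RO=16 EX=17 WR=18  [RAW R1: wait I3 write@15]
I7: IS=22 RO=23 EX=29 WR=30  [struct: MUL busy until I5 writes@21]
I8: IS=31 RO=32 EX=34 WR=35  [WAW R4: wait I7 write@30]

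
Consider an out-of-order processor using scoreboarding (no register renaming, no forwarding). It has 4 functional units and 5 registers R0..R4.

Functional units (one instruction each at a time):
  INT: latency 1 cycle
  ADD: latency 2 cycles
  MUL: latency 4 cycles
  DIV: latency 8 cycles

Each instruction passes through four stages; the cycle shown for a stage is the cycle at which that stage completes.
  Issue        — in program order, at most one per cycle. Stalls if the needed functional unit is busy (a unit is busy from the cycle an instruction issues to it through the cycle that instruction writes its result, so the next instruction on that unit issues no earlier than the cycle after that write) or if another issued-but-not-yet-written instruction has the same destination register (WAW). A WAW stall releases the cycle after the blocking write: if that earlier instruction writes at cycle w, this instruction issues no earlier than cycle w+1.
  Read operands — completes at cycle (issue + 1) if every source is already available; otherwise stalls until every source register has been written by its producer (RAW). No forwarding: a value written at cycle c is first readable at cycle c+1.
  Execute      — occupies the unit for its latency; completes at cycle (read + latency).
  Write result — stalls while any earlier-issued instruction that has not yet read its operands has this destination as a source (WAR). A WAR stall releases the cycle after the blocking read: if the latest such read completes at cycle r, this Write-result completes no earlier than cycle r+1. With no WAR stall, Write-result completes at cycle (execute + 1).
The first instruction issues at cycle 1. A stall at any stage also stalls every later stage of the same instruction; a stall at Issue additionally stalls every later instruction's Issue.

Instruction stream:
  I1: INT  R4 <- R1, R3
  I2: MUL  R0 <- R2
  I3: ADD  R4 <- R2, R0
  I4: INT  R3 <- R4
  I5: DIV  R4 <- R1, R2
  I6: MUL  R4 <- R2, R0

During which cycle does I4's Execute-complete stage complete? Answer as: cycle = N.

cycle = 14

c1: I1 dispatched to INT
c2: I1 operands ready, I2 dispatched to MUL
c3: I1 complete, I2 operands ready
c4: R4←I1
c5: I3 dispatched to ADD
c6: I4 dispatched to INT
c7: I2 complete
c8: R0←I2
c9: I3 operands ready
c11: I3 complete
c12: R4←I3
c13: I4 operands ready, I5 dispatched to DIV
c14: I4 complete, I5 operands ready
c15: R3←I4
c22: I5 complete
c23: R4←I5
c24: I6 dispatched to MUL
c25: I6 operands ready
c29: I6 complete
c30: R4←I6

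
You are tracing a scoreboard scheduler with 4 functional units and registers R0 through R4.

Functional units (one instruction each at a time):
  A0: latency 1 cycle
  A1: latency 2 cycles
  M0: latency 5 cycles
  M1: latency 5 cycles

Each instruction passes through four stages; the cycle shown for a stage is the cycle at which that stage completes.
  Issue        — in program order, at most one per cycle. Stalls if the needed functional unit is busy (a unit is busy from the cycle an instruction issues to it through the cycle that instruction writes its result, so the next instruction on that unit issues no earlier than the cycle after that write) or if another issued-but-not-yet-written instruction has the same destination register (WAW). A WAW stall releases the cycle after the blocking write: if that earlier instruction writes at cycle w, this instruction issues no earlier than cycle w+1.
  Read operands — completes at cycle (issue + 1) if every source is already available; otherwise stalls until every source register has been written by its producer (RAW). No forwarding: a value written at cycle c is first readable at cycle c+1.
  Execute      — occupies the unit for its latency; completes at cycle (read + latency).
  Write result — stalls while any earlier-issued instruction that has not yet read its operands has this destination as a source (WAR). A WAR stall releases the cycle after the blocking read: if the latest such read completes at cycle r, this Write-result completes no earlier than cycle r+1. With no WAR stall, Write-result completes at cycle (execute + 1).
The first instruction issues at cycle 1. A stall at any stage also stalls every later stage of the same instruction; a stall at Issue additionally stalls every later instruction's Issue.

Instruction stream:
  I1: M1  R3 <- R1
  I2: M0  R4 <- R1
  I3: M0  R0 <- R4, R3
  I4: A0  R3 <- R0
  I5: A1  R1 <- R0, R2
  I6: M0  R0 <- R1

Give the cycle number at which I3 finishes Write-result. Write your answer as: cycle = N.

cycle = 17

I1: IS=1 RO=2 EX=7 WR=8
I2: IS=2 RO=3 EX=8 WR=9
I3: IS=10 RO=11 EX=16 WR=17  [struct: M0 busy until I2 writes@9]
I4: IS=11 RO=18 EX=19 WR=20  [RAW R0: wait I3 write@17]
I5: IS=12 RO=18 EX=20 WR=21  [RAW R0: wait I3 write@17]
I6: IS=18 RO=22 EX=27 WR=28  [struct: M0 busy until I3 writes@17; RAW R1: wait I5 write@21]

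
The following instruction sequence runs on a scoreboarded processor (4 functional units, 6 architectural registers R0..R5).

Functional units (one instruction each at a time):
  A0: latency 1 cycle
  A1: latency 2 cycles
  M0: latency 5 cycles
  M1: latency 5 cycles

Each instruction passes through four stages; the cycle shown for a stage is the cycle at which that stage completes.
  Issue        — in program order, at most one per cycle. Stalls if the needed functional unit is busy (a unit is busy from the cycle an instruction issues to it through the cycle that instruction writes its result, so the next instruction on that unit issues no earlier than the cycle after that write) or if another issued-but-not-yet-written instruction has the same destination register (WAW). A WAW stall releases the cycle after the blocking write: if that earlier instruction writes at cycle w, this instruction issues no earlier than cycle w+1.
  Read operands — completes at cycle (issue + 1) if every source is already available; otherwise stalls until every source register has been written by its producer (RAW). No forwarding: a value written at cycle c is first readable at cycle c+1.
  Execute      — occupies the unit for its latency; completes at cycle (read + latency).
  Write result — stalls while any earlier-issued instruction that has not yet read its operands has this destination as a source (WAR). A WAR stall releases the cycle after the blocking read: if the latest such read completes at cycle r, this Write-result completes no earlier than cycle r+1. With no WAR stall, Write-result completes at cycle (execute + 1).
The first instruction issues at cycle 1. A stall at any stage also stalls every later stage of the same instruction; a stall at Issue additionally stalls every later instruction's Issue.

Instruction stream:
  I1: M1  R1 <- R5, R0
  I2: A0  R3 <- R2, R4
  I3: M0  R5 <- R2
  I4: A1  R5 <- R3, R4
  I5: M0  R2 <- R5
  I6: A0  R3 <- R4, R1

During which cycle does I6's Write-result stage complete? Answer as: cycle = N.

I1  is:1  ro:2  ex:7  wr:8
I2  is:2  ro:3  ex:4  wr:5
I3  is:3  ro:4  ex:9  wr:10
I4  is:11  ro:12  ex:14  wr:15  — WAW R5: wait I3 write@10
I5  is:12  ro:16  ex:21  wr:22  — RAW R5: wait I4 write@15
I6  is:13  ro:14  ex:15  wr:16

cycle = 16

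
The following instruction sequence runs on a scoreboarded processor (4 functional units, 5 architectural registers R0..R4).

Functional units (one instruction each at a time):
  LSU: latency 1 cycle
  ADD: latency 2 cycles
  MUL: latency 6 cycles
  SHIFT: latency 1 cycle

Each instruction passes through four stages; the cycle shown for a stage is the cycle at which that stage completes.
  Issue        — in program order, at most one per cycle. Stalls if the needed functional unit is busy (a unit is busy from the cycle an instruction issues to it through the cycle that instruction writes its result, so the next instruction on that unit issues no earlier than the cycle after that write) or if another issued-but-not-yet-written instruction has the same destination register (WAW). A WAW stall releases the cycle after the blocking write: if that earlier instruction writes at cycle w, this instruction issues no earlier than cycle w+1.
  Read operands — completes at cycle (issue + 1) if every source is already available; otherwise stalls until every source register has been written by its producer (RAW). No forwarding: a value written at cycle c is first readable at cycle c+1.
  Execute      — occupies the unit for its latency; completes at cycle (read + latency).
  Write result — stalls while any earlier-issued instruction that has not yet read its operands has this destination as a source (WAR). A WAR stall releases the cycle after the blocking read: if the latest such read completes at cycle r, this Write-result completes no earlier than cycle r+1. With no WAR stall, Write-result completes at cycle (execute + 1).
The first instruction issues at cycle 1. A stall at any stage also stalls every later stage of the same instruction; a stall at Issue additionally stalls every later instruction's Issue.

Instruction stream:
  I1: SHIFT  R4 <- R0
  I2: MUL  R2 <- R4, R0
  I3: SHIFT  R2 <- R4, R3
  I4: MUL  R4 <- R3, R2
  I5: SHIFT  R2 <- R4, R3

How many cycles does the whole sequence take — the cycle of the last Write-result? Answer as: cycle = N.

cycle 1: I1 issues→SHIFT
cycle 2: I1 reads, I2 issues→MUL
cycle 3: I1 exec-done
cycle 4: I1 writes R4
cycle 5: I2 reads
cycle 11: I2 exec-done
cycle 12: I2 writes R2
cycle 13: I3 issues→SHIFT
cycle 14: I3 reads, I4 issues→MUL
cycle 15: I3 exec-done
cycle 16: I3 writes R2
cycle 17: I4 reads, I5 issues→SHIFT
cycle 23: I4 exec-done
cycle 24: I4 writes R4
cycle 25: I5 reads
cycle 26: I5 exec-done
cycle 27: I5 writes R2

cycle = 27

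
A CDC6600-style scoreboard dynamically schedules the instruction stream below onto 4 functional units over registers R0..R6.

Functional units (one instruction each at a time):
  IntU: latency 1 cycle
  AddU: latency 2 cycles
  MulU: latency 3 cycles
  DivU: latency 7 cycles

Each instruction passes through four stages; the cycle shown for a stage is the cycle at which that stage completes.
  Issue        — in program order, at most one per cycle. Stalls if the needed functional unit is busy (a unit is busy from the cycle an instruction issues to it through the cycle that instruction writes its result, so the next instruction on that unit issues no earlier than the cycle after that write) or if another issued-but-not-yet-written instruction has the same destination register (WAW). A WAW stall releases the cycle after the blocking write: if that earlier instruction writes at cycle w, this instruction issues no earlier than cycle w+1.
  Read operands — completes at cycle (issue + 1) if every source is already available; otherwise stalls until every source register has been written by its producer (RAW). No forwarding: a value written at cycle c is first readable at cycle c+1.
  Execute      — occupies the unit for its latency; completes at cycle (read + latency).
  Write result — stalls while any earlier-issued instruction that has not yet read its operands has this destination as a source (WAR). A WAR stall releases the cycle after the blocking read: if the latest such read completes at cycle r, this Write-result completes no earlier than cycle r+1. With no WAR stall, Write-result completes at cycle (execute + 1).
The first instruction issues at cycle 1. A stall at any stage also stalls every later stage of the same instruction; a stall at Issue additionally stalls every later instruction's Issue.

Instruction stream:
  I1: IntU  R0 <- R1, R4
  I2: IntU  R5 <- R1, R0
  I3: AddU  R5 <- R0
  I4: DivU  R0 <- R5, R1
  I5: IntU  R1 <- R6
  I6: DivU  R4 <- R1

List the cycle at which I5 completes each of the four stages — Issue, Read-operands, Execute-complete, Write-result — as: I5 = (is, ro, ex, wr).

c1: I1 dispatched to IntU
c2: I1 operands ready
c3: I1 complete
c4: R0←I1
c5: I2 dispatched to IntU
c6: I2 operands ready
c7: I2 complete
c8: R5←I2
c9: I3 dispatched to AddU
c10: I3 operands ready; I4 dispatched to DivU
c11: I5 dispatched to IntU
c12: I3 complete; I5 operands ready
c13: R5←I3; I5 complete
c14: I4 operands ready
c15: R1←I5
c21: I4 complete
c22: R0←I4
c23: I6 dispatched to DivU
c24: I6 operands ready
c31: I6 complete
c32: R4←I6

I5 = (11, 12, 13, 15)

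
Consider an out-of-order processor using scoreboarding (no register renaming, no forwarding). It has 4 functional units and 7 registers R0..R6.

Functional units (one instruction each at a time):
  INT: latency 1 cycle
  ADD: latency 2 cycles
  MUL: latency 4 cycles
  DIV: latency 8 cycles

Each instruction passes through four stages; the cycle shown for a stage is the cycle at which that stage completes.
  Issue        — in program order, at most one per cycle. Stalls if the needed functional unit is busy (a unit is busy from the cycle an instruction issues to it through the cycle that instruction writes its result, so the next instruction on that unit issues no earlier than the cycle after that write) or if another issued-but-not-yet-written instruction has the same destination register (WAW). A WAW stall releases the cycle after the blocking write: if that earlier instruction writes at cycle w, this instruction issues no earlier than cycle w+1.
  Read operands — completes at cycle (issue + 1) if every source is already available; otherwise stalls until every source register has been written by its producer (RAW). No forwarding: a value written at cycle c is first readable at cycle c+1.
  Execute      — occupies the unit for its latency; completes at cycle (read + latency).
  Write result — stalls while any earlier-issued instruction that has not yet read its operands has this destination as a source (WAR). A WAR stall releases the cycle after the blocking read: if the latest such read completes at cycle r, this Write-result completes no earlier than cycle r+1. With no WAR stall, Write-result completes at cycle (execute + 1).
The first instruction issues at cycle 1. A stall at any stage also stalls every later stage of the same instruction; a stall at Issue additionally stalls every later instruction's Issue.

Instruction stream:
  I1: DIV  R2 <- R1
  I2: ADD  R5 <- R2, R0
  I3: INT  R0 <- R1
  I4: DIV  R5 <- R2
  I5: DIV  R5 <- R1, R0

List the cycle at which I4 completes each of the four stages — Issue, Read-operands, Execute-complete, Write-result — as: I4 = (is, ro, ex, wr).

[1] I1 issues→DIV
[2] I1 reads; I2 issues→ADD
[3] I3 issues→INT
[4] I3 reads
[5] I3 exec-done
[10] I1 exec-done
[11] I1 writes R2
[12] I2 reads
[13] I3 writes R0
[14] I2 exec-done
[15] I2 writes R5
[16] I4 issues→DIV
[17] I4 reads
[25] I4 exec-done
[26] I4 writes R5
[27] I5 issues→DIV
[28] I5 reads
[36] I5 exec-done
[37] I5 writes R5

I4 = (16, 17, 25, 26)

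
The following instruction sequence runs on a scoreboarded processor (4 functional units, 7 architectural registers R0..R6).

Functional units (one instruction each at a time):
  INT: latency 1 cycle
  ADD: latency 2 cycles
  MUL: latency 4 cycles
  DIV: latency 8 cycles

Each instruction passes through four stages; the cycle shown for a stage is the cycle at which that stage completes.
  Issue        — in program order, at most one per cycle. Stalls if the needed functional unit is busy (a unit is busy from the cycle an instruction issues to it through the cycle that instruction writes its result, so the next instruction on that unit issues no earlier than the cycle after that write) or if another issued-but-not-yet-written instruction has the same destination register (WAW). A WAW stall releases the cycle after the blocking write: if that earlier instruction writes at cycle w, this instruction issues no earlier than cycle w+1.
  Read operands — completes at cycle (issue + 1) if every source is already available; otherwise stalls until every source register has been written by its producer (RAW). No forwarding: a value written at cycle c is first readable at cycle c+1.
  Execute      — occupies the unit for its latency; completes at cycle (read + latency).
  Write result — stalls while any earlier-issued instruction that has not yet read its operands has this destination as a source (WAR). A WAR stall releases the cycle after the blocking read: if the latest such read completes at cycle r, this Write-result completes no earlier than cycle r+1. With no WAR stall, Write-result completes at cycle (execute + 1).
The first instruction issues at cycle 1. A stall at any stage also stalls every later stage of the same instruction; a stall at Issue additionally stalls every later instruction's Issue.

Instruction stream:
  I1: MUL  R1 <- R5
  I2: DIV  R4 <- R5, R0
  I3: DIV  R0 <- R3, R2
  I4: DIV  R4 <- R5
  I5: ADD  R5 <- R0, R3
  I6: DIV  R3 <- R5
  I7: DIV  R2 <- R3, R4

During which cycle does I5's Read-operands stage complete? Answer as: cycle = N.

cycle = 26

I1: IS=1 RO=2 EX=6 WR=7
I2: IS=2 RO=3 EX=11 WR=12
I3: IS=13 RO=14 EX=22 WR=23  [struct: DIV busy until I2 writes@12]
I4: IS=24 RO=25 EX=33 WR=34  [struct: DIV busy until I3 writes@23]
I5: IS=25 RO=26 EX=28 WR=29
I6: IS=35 RO=36 EX=44 WR=45  [struct: DIV busy until I4 writes@34]
I7: IS=46 RO=47 EX=55 WR=56  [struct: DIV busy until I6 writes@45]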